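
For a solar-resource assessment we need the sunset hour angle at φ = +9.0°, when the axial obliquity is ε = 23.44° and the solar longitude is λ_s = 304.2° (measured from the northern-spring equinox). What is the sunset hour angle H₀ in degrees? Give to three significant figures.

Solar declination: sin δ = sin ε · sin λ_s = sin 23.44° × sin 304.2° = -0.32900, so δ = -19.208°.
cos H₀ = −tan φ · tan δ = −tan(+9.0°) × tan(-19.208°) = 0.0552, so H₀ = 1.5156 rad = 86.84°.

H₀ = 86.8°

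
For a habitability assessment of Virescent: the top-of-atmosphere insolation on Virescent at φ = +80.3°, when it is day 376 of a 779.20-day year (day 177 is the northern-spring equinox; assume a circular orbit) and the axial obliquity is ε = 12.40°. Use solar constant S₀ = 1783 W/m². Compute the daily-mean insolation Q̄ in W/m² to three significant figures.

Solar longitude: λ_s = 360° × (376 − 177)/779.20 = 91.940°.
sin δ = sin 12.40° × sin 91.940° = 0.21461, so δ = +12.393°.
cos H₀ = −tan(+80.3°) tan(+12.393°) = -1.2855 ≤ −1 ⇒ polar day, H₀ = π.
Bracket: H₀ sin φ sin δ + cos φ cos δ sin H₀ = 3.1416×0.98570×0.21461 + 0.16849×0.97670×0.00000 = 0.664577 + 0.000000 = 0.664577.
Q̄ = (S₀/π) × [bracket] = (1783/π) × 0.664577 = 377.2 W/m².

Q̄ ≈ 377 W/m²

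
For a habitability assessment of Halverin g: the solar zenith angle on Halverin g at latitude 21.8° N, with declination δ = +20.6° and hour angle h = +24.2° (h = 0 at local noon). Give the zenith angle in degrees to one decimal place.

θ_z = 22.6°

cos θ_z = sin ϕ sin δ + cos ϕ cos δ cos h = 0.130663 + 0.792740 = 0.923403.
θ_z = arccos(0.923403) = 22.6°.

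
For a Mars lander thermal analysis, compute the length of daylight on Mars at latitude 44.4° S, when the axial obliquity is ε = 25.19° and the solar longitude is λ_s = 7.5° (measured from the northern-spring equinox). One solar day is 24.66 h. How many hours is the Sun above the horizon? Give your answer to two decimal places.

Solar declination: sin δ = sin ε · sin λ_s = sin 25.19° × sin 7.5° = 0.05555, so δ = +3.185°.
cos H₀ = −tan φ · tan δ = −tan(-44.4°) × tan(+3.185°) = 0.0545, so H₀ = 1.5163 rad = 86.88°.
Daylight = 2H₀/(2π) × 24.66 h = (1.5163/π) × 24.66 = 11.90 h.

11.90 h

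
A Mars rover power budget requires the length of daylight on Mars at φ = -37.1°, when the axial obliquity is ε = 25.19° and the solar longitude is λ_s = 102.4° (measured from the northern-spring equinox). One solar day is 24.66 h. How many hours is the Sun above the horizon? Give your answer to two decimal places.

9.56 h

Solar declination: sin δ = sin ε · sin λ_s = sin 25.19° × sin 102.4° = 0.41569, so δ = +24.563°.
cos H₀ = −tan φ · tan δ = −tan(-37.1°) × tan(+24.563°) = 0.3457, so H₀ = 1.2178 rad = 69.78°.
Daylight = 2H₀/(2π) × 24.66 h = (1.2178/π) × 24.66 = 9.56 h.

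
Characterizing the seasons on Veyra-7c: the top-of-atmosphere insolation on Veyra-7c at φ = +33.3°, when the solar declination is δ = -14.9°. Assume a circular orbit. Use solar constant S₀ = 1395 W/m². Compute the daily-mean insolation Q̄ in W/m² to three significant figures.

Q̄ ≈ 266 W/m²

cos H₀ = −tan(+33.3°) tan(-14.900°) = 0.1748, H₀ = 1.3951 rad.
Bracket: H₀ sin φ sin δ + cos φ cos δ sin H₀ = 1.3951×0.54902×-0.25713 + 0.83581×0.96638×0.98461 = -0.196946 + 0.795279 = 0.598333.
Q̄ = (S₀/π) × [bracket] = (1395/π) × 0.598333 = 265.7 W/m².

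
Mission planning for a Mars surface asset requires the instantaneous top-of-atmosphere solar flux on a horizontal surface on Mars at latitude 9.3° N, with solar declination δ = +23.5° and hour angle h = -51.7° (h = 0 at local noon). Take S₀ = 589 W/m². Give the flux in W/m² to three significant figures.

368 W/m²

cos θ_z = sin φ sin δ + cos φ cos δ cos h = 0.064439 + 0.560904 = 0.625343.
Flux = S₀ · cos θ_z = 589 × 0.625343 = 368.3 W/m².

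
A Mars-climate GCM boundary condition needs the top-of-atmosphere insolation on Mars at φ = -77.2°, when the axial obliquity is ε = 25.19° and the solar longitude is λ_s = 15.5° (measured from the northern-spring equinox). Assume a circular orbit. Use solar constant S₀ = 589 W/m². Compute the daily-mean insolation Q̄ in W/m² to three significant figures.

Q̄ ≈ 14.0 W/m²

Solar declination: sin δ = sin ε · sin λ_s = sin 25.19° × sin 15.5° = 0.11374, so δ = +6.531°.
cos H₀ = −tan(-77.2°) tan(+6.531°) = 0.5039, H₀ = 1.0427 rad.
Bracket: H₀ sin φ sin δ + cos φ cos δ sin H₀ = 1.0427×-0.97515×0.11374 + 0.22155×0.99351×0.86376 = -0.115650 + 0.190124 = 0.074474.
Q̄ = (S₀/π) × [bracket] = (589/π) × 0.074474 = 13.96 W/m².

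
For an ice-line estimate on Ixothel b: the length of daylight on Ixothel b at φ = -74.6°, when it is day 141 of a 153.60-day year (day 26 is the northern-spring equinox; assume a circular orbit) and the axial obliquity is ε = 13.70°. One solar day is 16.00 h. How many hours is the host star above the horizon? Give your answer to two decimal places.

13.53 h

Solar longitude: λ_s = 360° × (141 − 26)/153.60 = 269.531°.
sin δ = sin 13.70° × sin 269.531° = -0.23683, so δ = -13.700°.
cos H₀ = −tan φ · tan δ = −tan(-74.6°) × tan(-13.700°) = -0.8850, so H₀ = 2.6573 rad = 152.25°.
Daylight = 2H₀/(2π) × 16.00 h = (2.6573/π) × 16.00 = 13.53 h.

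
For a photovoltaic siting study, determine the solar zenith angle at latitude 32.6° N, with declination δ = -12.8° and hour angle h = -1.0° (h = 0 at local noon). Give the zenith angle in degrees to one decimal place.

θ_z = 45.4°

cos θ_z = sin φ sin δ + cos φ cos δ cos h = -0.119364 + 0.821392 = 0.702028.
θ_z = arccos(0.702028) = 45.4°.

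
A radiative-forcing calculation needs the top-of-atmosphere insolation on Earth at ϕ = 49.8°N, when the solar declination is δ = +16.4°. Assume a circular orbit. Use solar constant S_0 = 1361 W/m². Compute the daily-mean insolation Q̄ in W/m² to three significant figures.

cos h₀ = −tan(+49.8°) tan(+16.400°) = -0.3483, h₀ = 1.9265 rad.
Bracket: h₀ sin ϕ sin δ + cos ϕ cos δ sin h₀ = 1.9265×0.76380×0.28234 + 0.64546×0.95931×0.93739 = 0.415452 + 0.580428 = 0.995880.
Q̄ = (S_0/π) × [bracket] = (1361/π) × 0.995880 = 431.4 W/m².

Q̄ ≈ 431 W/m²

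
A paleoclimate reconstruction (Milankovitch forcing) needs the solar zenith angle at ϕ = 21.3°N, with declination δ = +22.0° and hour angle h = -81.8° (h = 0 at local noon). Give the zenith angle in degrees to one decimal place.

cos θ_z = sin ϕ sin δ + cos ϕ cos δ cos h = 0.136076 + 0.123210 = 0.259286.
θ_z = arccos(0.259286) = 75.0°.

θ_z = 75.0°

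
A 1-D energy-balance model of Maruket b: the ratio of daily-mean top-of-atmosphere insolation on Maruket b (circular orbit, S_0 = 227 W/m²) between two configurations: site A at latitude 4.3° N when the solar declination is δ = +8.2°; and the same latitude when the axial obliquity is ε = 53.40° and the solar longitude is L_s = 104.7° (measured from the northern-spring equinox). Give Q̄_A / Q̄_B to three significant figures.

— Configuration A (ϕ=+4.3°):
cos h₀ = −tan(+4.3°) tan(+8.200°) = -0.0108, h₀ = 1.5816 rad.
Bracket: h₀ sin ϕ sin δ + cos ϕ cos δ sin h₀ = 1.5816×0.07498×0.14263 + 0.99719×0.98978×0.99994 = 0.016914 + 0.986939 = 1.003853.
Q̄ = (S_0/π) × [bracket] = (227/π) × 1.003853 = 72.535 W/m².
— Configuration B (ϕ=+4.3°):
Solar declination: sin δ = sin ε · sin L_s = sin 53.40° × sin 104.7° = 0.77654, so δ = +50.945°.
cos h₀ = −tan(+4.3°) tan(+50.945°) = -0.0927, h₀ = 1.6636 rad.
Bracket: h₀ sin ϕ sin δ + cos ϕ cos δ sin h₀ = 1.6636×0.07498×0.77654 + 0.99719×0.63007×0.99570 = 0.096863 + 0.625598 = 0.722461.
Q̄ = (S_0/π) × [bracket] = (227/π) × 0.722461 = 52.202 W/m².
Ratio Q̄_A / Q̄_B = 72.535 / 52.202 = 1.390.

Q̄_A / Q̄_B ≈ 1.39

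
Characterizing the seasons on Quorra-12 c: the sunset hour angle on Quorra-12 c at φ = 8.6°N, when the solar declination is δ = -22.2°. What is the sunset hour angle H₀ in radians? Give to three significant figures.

H₀ = 1.51 rad

cos H₀ = −tan φ · tan δ = −tan(+8.6°) × tan(-22.200°) = 0.0617, so H₀ = 1.5090 rad = 86.46°.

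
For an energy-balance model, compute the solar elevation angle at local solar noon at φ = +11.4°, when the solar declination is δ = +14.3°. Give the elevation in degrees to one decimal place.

87.1°

At local noon the hour angle is zero, so the zenith angle equals |φ − δ| = |+11.4° − (+14.300°)| = 2.900°.
Elevation = 90° − 2.900° = 87.1°.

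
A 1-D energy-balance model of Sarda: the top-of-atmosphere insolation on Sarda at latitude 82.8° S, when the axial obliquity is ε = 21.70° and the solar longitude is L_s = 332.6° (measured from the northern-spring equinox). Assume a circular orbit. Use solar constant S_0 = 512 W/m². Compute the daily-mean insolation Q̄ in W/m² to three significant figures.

Q̄ ≈ 86.4 W/m²

Solar declination: sin δ = sin ε · sin L_s = sin 21.70° × sin 332.6° = -0.17016, so δ = -9.797°.
cos h₀ = −tan(-82.8°) tan(-9.797°) = -1.3669 ≤ −1 ⇒ polar day, h₀ = π.
Bracket: h₀ sin ϕ sin δ + cos ϕ cos δ sin h₀ = 3.1416×-0.99211×-0.17016 + 0.12533×0.98542×0.00000 = 0.530357 + 0.000000 = 0.530357.
Q̄ = (S_0/π) × [bracket] = (512/π) × 0.530357 = 86.43 W/m².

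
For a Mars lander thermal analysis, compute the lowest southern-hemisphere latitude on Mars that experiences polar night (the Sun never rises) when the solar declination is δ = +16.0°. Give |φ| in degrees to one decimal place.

Polar night requires cos H₀ = −tan φ tan δ ≥ 1, i.e. tan φ tan δ ≤ −1.
The boundary is |tan φ| · |tan δ| = 1, so |φ| = 90° − |δ| = 90° − 16.0° = 74.0° in the southern hemisphere.

|φ| = 74.0°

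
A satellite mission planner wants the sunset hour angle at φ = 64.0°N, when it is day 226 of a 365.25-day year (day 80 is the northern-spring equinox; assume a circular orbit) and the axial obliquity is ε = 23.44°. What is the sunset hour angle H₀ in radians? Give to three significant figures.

H₀ = 2.09 rad

Solar longitude: λ_s = 360° × (226 − 80)/365.25 = 143.901°.
sin δ = sin 23.44° × sin 143.901° = 0.23437, so δ = +13.554°.
cos H₀ = −tan φ · tan δ = −tan(+64.0°) × tan(+13.554°) = -0.4943, so H₀ = 2.0878 rad = 119.62°.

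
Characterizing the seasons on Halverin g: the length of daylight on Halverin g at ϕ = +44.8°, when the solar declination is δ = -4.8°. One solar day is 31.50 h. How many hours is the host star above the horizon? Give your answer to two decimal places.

cos h₀ = −tan ϕ · tan δ = −tan(+44.8°) × tan(-4.800°) = 0.0834, so h₀ = 1.4873 rad = 85.22°.
Daylight = 2h₀/(2π) × 31.50 h = (1.4873/π) × 31.50 = 14.91 h.

14.91 h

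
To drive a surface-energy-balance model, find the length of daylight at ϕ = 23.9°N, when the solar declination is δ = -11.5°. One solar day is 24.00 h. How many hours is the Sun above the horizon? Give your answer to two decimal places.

11.31 h

cos h₀ = −tan ϕ · tan δ = −tan(+23.9°) × tan(-11.500°) = 0.0902, so h₀ = 1.4805 rad = 84.83°.
Daylight = 2h₀/(2π) × 24.00 h = (1.4805/π) × 24.00 = 11.31 h.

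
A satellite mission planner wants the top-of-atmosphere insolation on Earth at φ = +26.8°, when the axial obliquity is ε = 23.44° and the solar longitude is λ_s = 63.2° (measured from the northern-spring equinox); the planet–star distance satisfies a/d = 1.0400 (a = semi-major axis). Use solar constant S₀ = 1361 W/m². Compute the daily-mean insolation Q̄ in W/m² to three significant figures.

Q̄ ≈ 516 W/m²

Solar declination: sin δ = sin ε · sin λ_s = sin 23.44° × sin 63.2° = 0.35506, so δ = +20.797°.
cos H₀ = −tan(+26.8°) tan(+20.797°) = -0.1919, H₀ = 1.7638 rad.
Bracket: H₀ sin φ sin δ + cos φ cos δ sin H₀ = 1.7638×0.45088×0.35506 + 0.89259×0.93484×0.98142 = 0.282366 + 0.818925 = 1.101291.
Inverse-square distance factor (a/d)² = 1.0400² = 1.081600.
Q̄ = (S₀/π) × 1.081600 × [bracket] = (1361/π) × 1.081600 × 1.101291 = 516.0 W/m².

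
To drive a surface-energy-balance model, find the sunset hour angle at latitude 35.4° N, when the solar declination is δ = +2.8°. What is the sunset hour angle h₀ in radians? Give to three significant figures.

h₀ = 1.61 rad

cos h₀ = −tan ϕ · tan δ = −tan(+35.4°) × tan(+2.800°) = -0.0348, so h₀ = 1.6056 rad = 91.99°.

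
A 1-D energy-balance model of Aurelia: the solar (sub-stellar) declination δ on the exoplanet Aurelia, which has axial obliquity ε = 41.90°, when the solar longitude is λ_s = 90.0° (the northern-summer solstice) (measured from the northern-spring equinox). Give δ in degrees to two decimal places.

sin δ = sin ε · sin λ_s = sin 41.90° × sin 90.0° = 0.667833.
δ = arcsin(0.667833) = +41.90°.

δ = +41.90°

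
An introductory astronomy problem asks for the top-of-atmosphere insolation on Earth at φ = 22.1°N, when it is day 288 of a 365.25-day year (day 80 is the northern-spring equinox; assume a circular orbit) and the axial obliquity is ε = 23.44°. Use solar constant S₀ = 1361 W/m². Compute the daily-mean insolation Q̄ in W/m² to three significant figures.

Solar longitude: λ_s = 360° × (288 − 80)/365.25 = 205.010°.
sin δ = sin 23.44° × sin 205.010° = -0.16818, so δ = -9.682°.
cos H₀ = −tan(+22.1°) tan(-9.682°) = 0.0693, H₀ = 1.5015 rad.
Bracket: H₀ sin φ sin δ + cos φ cos δ sin H₀ = 1.5015×0.37622×-0.16818 + 0.92653×0.98576×0.99760 = -0.095004 + 0.911144 = 0.816140.
Q̄ = (S₀/π) × [bracket] = (1361/π) × 0.816140 = 353.6 W/m².

Q̄ ≈ 354 W/m²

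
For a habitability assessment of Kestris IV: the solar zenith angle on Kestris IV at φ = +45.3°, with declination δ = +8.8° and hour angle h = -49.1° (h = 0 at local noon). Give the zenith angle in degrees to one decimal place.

cos θ_z = sin φ sin δ + cos φ cos δ cos h = 0.108742 + 0.455120 = 0.563862.
θ_z = arccos(0.563862) = 55.7°.

θ_z = 55.7°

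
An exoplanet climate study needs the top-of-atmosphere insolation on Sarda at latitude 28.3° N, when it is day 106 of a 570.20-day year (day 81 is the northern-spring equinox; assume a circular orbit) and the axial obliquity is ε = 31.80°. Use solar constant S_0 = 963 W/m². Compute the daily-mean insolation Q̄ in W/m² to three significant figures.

Q̄ ≈ 301 W/m²

Solar longitude: L_s = 360° × (106 − 81)/570.20 = 15.784°.
sin δ = sin 31.80° × sin 15.784° = 0.14334, so δ = +8.241°.
cos h₀ = −tan(+28.3°) tan(+8.241°) = -0.0780, h₀ = 1.6489 rad.
Bracket: h₀ sin ϕ sin δ + cos ϕ cos δ sin h₀ = 1.6489×0.47409×0.14334 + 0.88048×0.98967×0.99695 = 0.112053 + 0.868727 = 0.980780.
Q̄ = (S_0/π) × [bracket] = (963/π) × 0.980780 = 300.6 W/m².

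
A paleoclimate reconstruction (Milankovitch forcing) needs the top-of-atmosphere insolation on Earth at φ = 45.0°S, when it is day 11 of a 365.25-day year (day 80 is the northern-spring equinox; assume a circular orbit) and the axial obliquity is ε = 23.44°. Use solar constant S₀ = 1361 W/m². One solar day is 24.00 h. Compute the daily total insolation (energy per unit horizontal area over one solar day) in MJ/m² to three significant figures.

41.9 MJ/m²

Solar longitude: λ_s = 360° × (11 − 80)/365.25 = -68.008°, i.e. -68.008° + 360° = 291.992°.
sin δ = sin 23.44° × sin 291.992° = -0.36884, so δ = -21.644°.
cos H₀ = −tan(-45.0°) tan(-21.644°) = -0.3968, H₀ = 1.9789 rad.
Bracket: H₀ sin φ sin δ + cos φ cos δ sin H₀ = 1.9789×-0.70711×-0.36884 + 0.70711×0.92949×0.91789 = 0.516118 + 0.603285 = 1.119403.
Q̄ = (S₀/π) × [bracket] = (1361/π) × 1.119403 = 484.95 W/m².
Daily total = Q̄ × 24.00 h × 3600 s/h = 484.95 × 24.00 × 3600 / 10⁶ = 41.90 MJ/m².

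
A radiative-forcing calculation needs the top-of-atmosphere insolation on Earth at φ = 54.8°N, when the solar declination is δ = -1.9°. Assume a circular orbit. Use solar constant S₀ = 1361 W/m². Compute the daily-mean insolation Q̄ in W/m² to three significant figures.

cos H₀ = −tan(+54.8°) tan(-1.900°) = 0.0470, H₀ = 1.5238 rad.
Bracket: H₀ sin φ sin δ + cos φ cos δ sin H₀ = 1.5238×0.81714×-0.03316 + 0.57643×0.99945×0.99889 = -0.041289 + 0.575473 = 0.534184.
Q̄ = (S₀/π) × [bracket] = (1361/π) × 0.534184 = 231.4 W/m².

Q̄ ≈ 231 W/m²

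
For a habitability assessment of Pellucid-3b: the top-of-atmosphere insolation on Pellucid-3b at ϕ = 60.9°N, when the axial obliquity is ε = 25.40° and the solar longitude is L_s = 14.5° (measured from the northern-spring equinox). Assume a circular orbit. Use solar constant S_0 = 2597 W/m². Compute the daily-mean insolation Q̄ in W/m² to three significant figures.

Solar declination: sin δ = sin ε · sin L_s = sin 25.40° × sin 14.5° = 0.10740, so δ = +6.165°.
cos h₀ = −tan(+60.9°) tan(+6.165°) = -0.1941, h₀ = 1.7661 rad.
Bracket: h₀ sin ϕ sin δ + cos ϕ cos δ sin h₀ = 1.7661×0.87377×0.10740 + 0.48634×0.99422×0.98099 = 0.165736 + 0.474337 = 0.640073.
Q̄ = (S_0/π) × [bracket] = (2597/π) × 0.640073 = 529.1 W/m².

Q̄ ≈ 529 W/m²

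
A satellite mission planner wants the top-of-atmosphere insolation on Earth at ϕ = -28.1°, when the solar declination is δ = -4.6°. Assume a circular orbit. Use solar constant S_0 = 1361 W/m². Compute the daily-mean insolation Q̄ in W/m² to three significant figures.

cos h₀ = −tan(-28.1°) tan(-4.600°) = -0.0430, h₀ = 1.6138 rad.
Bracket: h₀ sin ϕ sin δ + cos ϕ cos δ sin h₀ = 1.6138×-0.47101×-0.08020 + 0.88213×0.99678×0.99908 = 0.060961 + 0.878481 = 0.939442.
Q̄ = (S_0/π) × [bracket] = (1361/π) × 0.939442 = 407.0 W/m².

Q̄ ≈ 407 W/m²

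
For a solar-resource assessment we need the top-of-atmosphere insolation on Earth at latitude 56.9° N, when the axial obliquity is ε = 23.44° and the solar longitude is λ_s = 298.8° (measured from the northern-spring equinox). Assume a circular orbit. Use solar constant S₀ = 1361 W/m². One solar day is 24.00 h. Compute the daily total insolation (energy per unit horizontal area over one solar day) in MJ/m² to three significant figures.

Solar declination: sin δ = sin ε · sin λ_s = sin 23.44° × sin 298.8° = -0.34858, so δ = -20.401°.
cos H₀ = −tan(+56.9°) tan(-20.401°) = 0.5705, H₀ = 0.9637 rad.
Bracket: H₀ sin φ sin δ + cos φ cos δ sin H₀ = 0.9637×0.83772×-0.34858 + 0.54610×0.93728×0.82129 = -0.281412 + 0.420376 = 0.138964.
Q̄ = (S₀/π) × [bracket] = (1361/π) × 0.138964 = 60.202 W/m².
Daily total = Q̄ × 24.00 h × 3600 s/h = 60.202 × 24.00 × 3600 / 10⁶ = 5.201 MJ/m².

5.20 MJ/m²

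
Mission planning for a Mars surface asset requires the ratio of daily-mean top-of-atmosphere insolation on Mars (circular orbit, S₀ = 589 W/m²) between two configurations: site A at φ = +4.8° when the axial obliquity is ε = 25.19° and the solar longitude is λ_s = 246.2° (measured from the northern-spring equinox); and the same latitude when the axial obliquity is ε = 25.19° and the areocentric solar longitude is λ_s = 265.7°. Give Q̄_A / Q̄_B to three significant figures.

— Configuration A (φ=+4.8°):
Solar declination: sin δ = sin ε · sin λ_s = sin 25.19° × sin 246.2° = -0.38943, so δ = -22.919°.
cos H₀ = −tan(+4.8°) tan(-22.919°) = 0.0355, H₀ = 1.5353 rad.
Bracket: H₀ sin φ sin δ + cos φ cos δ sin H₀ = 1.5353×0.08368×-0.38943 + 0.99649×0.92106×0.99937 = -0.050032 + 0.917249 = 0.867217.
Q̄ = (S₀/π) × [bracket] = (589/π) × 0.867217 = 162.59 W/m².
— Configuration B (φ=+4.8°):
sin δ = sin 25.19° × sin 265.7° = -0.42442, so δ = -25.114°.
cos H₀ = −tan(+4.8°) tan(-25.114°) = 0.0394, H₀ = 1.5314 rad.
Bracket: H₀ sin φ sin δ + cos φ cos δ sin H₀ = 1.5314×0.08368×-0.42442 + 0.99649×0.90546×0.99923 = -0.054388 + 0.901587 = 0.847199.
Q̄ = (S₀/π) × [bracket] = (589/π) × 0.847199 = 158.84 W/m².
Ratio Q̄_A / Q̄_B = 162.59 / 158.84 = 1.024.

Q̄_A / Q̄_B ≈ 1.02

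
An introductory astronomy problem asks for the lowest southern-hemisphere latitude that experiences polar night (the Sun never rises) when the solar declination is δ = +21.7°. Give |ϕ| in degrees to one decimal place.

Polar night requires cos h₀ = −tan ϕ tan δ ≥ 1, i.e. tan ϕ tan δ ≤ −1.
The boundary is |tan ϕ| · |tan δ| = 1, so |ϕ| = 90° − |δ| = 90° − 21.7° = 68.3° in the southern hemisphere.

|ϕ| = 68.3°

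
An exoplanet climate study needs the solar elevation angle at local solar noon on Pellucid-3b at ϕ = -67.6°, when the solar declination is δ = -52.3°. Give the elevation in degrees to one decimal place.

74.7°

At local noon the hour angle is zero, so the zenith angle equals |ϕ − δ| = |-67.6° − (-52.300°)| = 15.300°.
Elevation = 90° − 15.300° = 74.7°.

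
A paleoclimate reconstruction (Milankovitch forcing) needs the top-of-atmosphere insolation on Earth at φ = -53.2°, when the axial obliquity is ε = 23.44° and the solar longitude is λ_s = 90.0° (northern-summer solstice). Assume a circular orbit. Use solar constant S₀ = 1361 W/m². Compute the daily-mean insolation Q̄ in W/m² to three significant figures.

Q̄ ≈ 62.6 W/m²

Solar declination: sin δ = sin ε · sin λ_s = sin 23.44° × sin 90.0° = 0.39779, so δ = +23.440°.
cos H₀ = −tan(-53.2°) tan(+23.440°) = 0.5796, H₀ = 0.9526 rad.
Bracket: H₀ sin φ sin δ + cos φ cos δ sin H₀ = 0.9526×-0.80073×0.39779 + 0.59902×0.91748×0.81493 = -0.303424 + 0.447876 = 0.144452.
Q̄ = (S₀/π) × [bracket] = (1361/π) × 0.144452 = 62.58 W/m².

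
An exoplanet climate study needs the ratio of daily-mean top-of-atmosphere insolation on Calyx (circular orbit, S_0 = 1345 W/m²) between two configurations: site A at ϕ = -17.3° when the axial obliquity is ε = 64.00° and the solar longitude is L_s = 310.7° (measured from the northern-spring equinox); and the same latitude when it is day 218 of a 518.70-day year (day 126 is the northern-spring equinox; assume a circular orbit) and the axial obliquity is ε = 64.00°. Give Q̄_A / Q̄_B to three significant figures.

— Configuration A (ϕ=-17.3°):
Solar declination: sin δ = sin ε · sin L_s = sin 64.00° × sin 310.7° = -0.68141, so δ = -42.954°.
cos h₀ = −tan(-17.3°) tan(-42.954°) = -0.2900, h₀ = 1.8650 rad.
Bracket: h₀ sin ϕ sin δ + cos ϕ cos δ sin h₀ = 1.8650×-0.29737×-0.68141 + 0.95476×0.73191×0.95703 = 0.377907 + 0.668771 = 1.046678.
Q̄ = (S_0/π) × [bracket] = (1345/π) × 1.046678 = 448.11 W/m².
— Configuration B (ϕ=-17.3°):
Solar longitude: L_s = 360° × (218 − 126)/518.70 = 63.852°.
sin δ = sin 64.00° × sin 63.852° = 0.80681, so δ = +53.785°.
cos h₀ = −tan(-17.3°) tan(+53.785°) = 0.4253, h₀ = 1.1315 rad.
Bracket: h₀ sin ϕ sin δ + cos ϕ cos δ sin h₀ = 1.1315×-0.29737×0.80681 + 0.95476×0.59081×0.90504 = -0.271471 + 0.510517 = 0.239046.
Q̄ = (S_0/π) × [bracket] = (1345/π) × 0.239046 = 102.34 W/m².
Ratio Q̄_A / Q̄_B = 448.11 / 102.34 = 4.379.

Q̄_A / Q̄_B ≈ 4.38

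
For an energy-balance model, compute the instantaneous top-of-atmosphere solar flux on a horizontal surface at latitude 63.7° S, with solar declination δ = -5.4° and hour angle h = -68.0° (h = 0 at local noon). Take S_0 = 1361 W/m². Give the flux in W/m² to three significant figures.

340 W/m²

cos θ_z = sin ϕ sin δ + cos ϕ cos δ cos h = 0.084367 + 0.165241 = 0.249608.
Flux = S_0 · cos θ_z = 1361 × 0.249608 = 339.7 W/m².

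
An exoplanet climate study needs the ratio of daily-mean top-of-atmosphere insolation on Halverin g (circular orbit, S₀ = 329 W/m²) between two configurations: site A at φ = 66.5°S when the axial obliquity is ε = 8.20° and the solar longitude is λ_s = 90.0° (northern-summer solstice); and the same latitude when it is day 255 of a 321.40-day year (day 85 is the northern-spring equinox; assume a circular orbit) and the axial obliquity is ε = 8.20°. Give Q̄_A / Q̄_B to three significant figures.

— Configuration A (φ=-66.5°):
Solar declination: sin δ = sin ε · sin λ_s = sin 8.20° × sin 90.0° = 0.14263, so δ = +8.200°.
cos H₀ = −tan(-66.5°) tan(+8.200°) = 0.3314, H₀ = 1.2330 rad.
Bracket: H₀ sin φ sin δ + cos φ cos δ sin H₀ = 1.2330×-0.91706×0.14263 + 0.39875×0.98978×0.94349 = -0.161277 + 0.372372 = 0.211095.
Q̄ = (S₀/π) × [bracket] = (329/π) × 0.211095 = 22.107 W/m².
— Configuration B (φ=-66.5°):
Solar longitude: λ_s = 360° × (255 − 85)/321.40 = 190.417°.
sin δ = sin 8.20° × sin 190.417° = -0.02579, so δ = -1.478°.
cos H₀ = −tan(-66.5°) tan(-1.478°) = -0.0593, H₀ = 1.6302 rad.
Bracket: H₀ sin φ sin δ + cos φ cos δ sin H₀ = 1.6302×-0.91706×-0.02579 + 0.39875×0.99967×0.99824 = 0.038556 + 0.397917 = 0.436473.
Q̄ = (S₀/π) × [bracket] = (329/π) × 0.436473 = 45.709 W/m².
Ratio Q̄_A / Q̄_B = 22.107 / 45.709 = 0.4836.

Q̄_A / Q̄_B ≈ 0.484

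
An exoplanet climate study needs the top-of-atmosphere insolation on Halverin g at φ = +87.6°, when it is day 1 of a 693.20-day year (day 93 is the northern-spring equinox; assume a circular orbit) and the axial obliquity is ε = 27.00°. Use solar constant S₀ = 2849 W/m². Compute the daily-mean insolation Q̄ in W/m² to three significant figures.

Q̄ ≈ 0.00 W/m²

Solar longitude: λ_s = 360° × (1 − 93)/693.20 = -47.778°, i.e. -47.778° + 360° = 312.222°.
sin δ = sin 27.00° × sin 312.222° = -0.33620, so δ = -19.646°.
cos H₀ = −tan(+87.6°) tan(-19.646°) = 8.5174 ≥ 1 ⇒ polar night, H₀ = 0 and Q̄ = 0.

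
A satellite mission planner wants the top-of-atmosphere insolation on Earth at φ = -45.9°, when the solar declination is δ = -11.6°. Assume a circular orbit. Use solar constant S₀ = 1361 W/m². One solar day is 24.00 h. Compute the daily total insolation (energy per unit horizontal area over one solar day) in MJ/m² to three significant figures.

cos H₀ = −tan(-45.9°) tan(-11.600°) = -0.2118, H₀ = 1.7842 rad.
Bracket: H₀ sin φ sin δ + cos φ cos δ sin H₀ = 1.7842×-0.71813×-0.20108 + 0.69591×0.97958×0.97731 = 0.257641 + 0.666232 = 0.923873.
Q̄ = (S₀/π) × [bracket] = (1361/π) × 0.923873 = 400.24 W/m².
Daily total = Q̄ × 24.00 h × 3600 s/h = 400.24 × 24.00 × 3600 / 10⁶ = 34.58 MJ/m².

34.6 MJ/m²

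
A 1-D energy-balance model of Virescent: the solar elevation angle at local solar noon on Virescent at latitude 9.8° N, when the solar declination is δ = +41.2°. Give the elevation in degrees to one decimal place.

At local noon the hour angle is zero, so the zenith angle equals |ϕ − δ| = |+9.8° − (+41.200°)| = 31.400°.
Elevation = 90° − 31.400° = 58.6°.

58.6°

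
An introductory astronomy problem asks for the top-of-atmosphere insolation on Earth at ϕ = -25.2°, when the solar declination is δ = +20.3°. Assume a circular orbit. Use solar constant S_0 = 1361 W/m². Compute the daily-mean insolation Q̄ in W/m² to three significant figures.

Q̄ ≈ 273 W/m²

cos h₀ = −tan(-25.2°) tan(+20.300°) = 0.1741, h₀ = 1.3958 rad.
Bracket: h₀ sin ϕ sin δ + cos ϕ cos δ sin h₀ = 1.3958×-0.42578×0.34694 + 0.90483×0.93789×0.98473 = -0.206188 + 0.835672 = 0.629484.
Q̄ = (S_0/π) × [bracket] = (1361/π) × 0.629484 = 272.7 W/m².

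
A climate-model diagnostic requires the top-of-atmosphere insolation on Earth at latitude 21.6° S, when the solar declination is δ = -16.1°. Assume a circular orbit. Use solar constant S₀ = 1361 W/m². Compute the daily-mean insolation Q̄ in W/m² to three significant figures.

Q̄ ≈ 459 W/m²

cos H₀ = −tan(-21.6°) tan(-16.100°) = -0.1143, H₀ = 1.6853 rad.
Bracket: H₀ sin φ sin δ + cos φ cos δ sin H₀ = 1.6853×-0.36812×-0.27731 + 0.92978×0.96078×0.99345 = 0.172041 + 0.887463 = 1.059504.
Q̄ = (S₀/π) × [bracket] = (1361/π) × 1.059504 = 459.0 W/m².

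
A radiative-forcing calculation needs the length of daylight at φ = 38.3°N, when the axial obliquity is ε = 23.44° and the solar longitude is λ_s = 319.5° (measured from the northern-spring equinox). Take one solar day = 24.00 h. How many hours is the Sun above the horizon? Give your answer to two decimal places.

10.37 h

Solar declination: sin δ = sin ε · sin λ_s = sin 23.44° × sin 319.5° = -0.25834, so δ = -14.972°.
cos H₀ = −tan φ · tan δ = −tan(+38.3°) × tan(-14.972°) = 0.2112, so H₀ = 1.3580 rad = 77.81°.
Daylight = 2H₀/(2π) × 24.00 h = (1.3580/π) × 24.00 = 10.37 h.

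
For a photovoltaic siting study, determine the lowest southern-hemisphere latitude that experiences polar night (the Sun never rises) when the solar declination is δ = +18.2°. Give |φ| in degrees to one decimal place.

|φ| = 71.8°

Polar night requires cos H₀ = −tan φ tan δ ≥ 1, i.e. tan φ tan δ ≤ −1.
The boundary is |tan φ| · |tan δ| = 1, so |φ| = 90° − |δ| = 90° − 18.2° = 71.8° in the southern hemisphere.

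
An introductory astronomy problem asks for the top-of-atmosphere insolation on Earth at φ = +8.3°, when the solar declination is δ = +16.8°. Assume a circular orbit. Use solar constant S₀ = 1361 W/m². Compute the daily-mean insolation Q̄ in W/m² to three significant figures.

cos H₀ = −tan(+8.3°) tan(+16.800°) = -0.0440, H₀ = 1.6149 rad.
Bracket: H₀ sin φ sin δ + cos φ cos δ sin H₀ = 1.6149×0.14436×0.28903 + 0.98953×0.95732×0.99903 = 0.067381 + 0.946378 = 1.013759.
Q̄ = (S₀/π) × [bracket] = (1361/π) × 1.013759 = 439.2 W/m².

Q̄ ≈ 439 W/m²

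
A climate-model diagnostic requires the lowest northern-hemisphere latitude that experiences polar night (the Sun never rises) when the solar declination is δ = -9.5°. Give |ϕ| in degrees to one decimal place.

|ϕ| = 80.5°

Polar night requires cos h₀ = −tan ϕ tan δ ≥ 1, i.e. tan ϕ tan δ ≤ −1.
The boundary is |tan ϕ| · |tan δ| = 1, so |ϕ| = 90° − |δ| = 90° − 9.5° = 80.5° in the northern hemisphere.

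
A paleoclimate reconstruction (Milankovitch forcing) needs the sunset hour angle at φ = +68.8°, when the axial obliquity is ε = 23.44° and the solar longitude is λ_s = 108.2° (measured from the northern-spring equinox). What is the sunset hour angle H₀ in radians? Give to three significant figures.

H₀ = 3.14 rad

Solar declination: sin δ = sin ε · sin λ_s = sin 23.44° × sin 108.2° = 0.37789, so δ = +22.203°.
Sunrise equation: cos H₀ = −tan φ · tan δ = -1.0523 ≤ −1, so the Sun never sets (polar day) and H₀ = π.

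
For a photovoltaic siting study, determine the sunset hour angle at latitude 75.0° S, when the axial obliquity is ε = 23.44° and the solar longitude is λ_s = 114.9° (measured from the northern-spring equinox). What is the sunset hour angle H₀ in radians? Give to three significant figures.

H₀ = 0.00 rad

Solar declination: sin δ = sin ε · sin λ_s = sin 23.44° × sin 114.9° = 0.36081, so δ = +21.150°.
cos H₀ = −tan φ · tan δ = 1.4438 ≥ 1, so the Sun never rises (polar night) and H₀ = 0.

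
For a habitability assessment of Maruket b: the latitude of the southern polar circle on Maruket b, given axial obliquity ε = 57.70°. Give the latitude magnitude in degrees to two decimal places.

32.30°

The polar circle is the lowest latitude that experiences at least one full rotation of continuous darkness at the northern-summer solstice; it lies at |ϕ| = 90° − ε = 90° − 57.70° = 32.30°.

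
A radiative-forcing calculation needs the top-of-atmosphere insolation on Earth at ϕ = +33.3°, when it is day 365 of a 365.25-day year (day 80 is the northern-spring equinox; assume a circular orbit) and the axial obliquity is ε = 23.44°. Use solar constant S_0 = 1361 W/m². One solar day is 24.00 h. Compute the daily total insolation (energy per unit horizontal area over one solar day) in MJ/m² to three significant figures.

Solar longitude: L_s = 360° × (365 − 80)/365.25 = 280.903°.
sin δ = sin 23.44° × sin 280.903° = -0.39061, so δ = -22.992°.
cos h₀ = −tan(+33.3°) tan(-22.992°) = 0.2787, h₀ = 1.2883 rad.
Bracket: h₀ sin ϕ sin δ + cos ϕ cos δ sin h₀ = 1.2883×0.54902×-0.39061 + 0.83581×0.92056×0.96037 = -0.276279 + 0.738921 = 0.462642.
Q̄ = (S_0/π) × [bracket] = (1361/π) × 0.462642 = 200.43 W/m².
Daily total = Q̄ × 24.00 h × 3600 s/h = 200.43 × 24.00 × 3600 / 10⁶ = 17.32 MJ/m².

17.3 MJ/m²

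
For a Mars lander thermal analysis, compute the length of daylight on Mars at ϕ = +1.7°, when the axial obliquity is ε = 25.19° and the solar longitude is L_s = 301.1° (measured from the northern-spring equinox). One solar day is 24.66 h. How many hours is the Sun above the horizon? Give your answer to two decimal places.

Solar declination: sin δ = sin ε · sin L_s = sin 25.19° × sin 301.1° = -0.36445, so δ = -21.373°.
cos h₀ = −tan ϕ · tan δ = −tan(+1.7°) × tan(-21.373°) = 0.0116, so h₀ = 1.5592 rad = 89.33°.
Daylight = 2h₀/(2π) × 24.66 h = (1.5592/π) × 24.66 = 12.24 h.

12.24 h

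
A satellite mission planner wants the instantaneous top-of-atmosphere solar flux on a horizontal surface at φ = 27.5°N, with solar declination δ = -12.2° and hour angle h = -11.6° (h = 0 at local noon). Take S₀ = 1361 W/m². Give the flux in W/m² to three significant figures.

cos θ_z = sin φ sin δ + cos φ cos δ cos h = -0.097579 + 0.849271 = 0.751692.
Flux = S₀ · cos θ_z = 1361 × 0.751692 = 1023 W/m².

1.02e+03 W/m²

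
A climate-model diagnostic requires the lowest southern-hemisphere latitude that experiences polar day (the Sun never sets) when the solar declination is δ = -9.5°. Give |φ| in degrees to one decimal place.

|φ| = 80.5°

Polar day requires cos H₀ = −tan φ tan δ ≤ −1, i.e. tan φ tan δ ≥ 1.
The boundary is |tan φ| · |tan δ| = 1, so |φ| = 90° − |δ| = 90° − 9.5° = 80.5° in the southern hemisphere.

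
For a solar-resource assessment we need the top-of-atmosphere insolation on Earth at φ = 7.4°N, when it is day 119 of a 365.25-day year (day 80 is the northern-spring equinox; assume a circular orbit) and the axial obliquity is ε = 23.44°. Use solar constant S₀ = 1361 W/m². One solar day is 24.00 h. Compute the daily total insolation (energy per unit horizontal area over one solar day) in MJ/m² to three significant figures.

Solar longitude: λ_s = 360° × (119 − 80)/365.25 = 38.439°.
sin δ = sin 23.44° × sin 38.439° = 0.24730, so δ = +14.318°.
cos H₀ = −tan(+7.4°) tan(+14.318°) = -0.0331, H₀ = 1.6040 rad.
Bracket: H₀ sin φ sin δ + cos φ cos δ sin H₀ = 1.6040×0.12880×0.24730 + 0.99167×0.96894×0.99945 = 0.051091 + 0.960340 = 1.011431.
Q̄ = (S₀/π) × [bracket] = (1361/π) × 1.011431 = 438.17 W/m².
Daily total = Q̄ × 24.00 h × 3600 s/h = 438.17 × 24.00 × 3600 / 10⁶ = 37.86 MJ/m².

37.9 MJ/m²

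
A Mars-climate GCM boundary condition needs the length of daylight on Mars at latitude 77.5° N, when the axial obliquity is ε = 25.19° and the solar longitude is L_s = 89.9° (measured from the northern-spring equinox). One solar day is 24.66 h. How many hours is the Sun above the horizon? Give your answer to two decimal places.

24.66 h

Solar declination: sin δ = sin ε · sin L_s = sin 25.19° × sin 89.9° = 0.42562, so δ = +25.190°.
Sunrise equation: cos h₀ = −tan ϕ · tan δ = -2.1216 ≤ −1, so the Sun never sets (polar day) and h₀ = π.
Daylight = 2h₀/(2π) × 24.66 h = (3.1416/π) × 24.66 = 24.66 h.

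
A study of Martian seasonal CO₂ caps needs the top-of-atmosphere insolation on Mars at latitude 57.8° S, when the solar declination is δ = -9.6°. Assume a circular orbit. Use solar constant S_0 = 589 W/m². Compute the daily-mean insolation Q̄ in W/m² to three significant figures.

cos h₀ = −tan(-57.8°) tan(-9.600°) = -0.2686, h₀ = 1.8427 rad.
Bracket: h₀ sin ϕ sin δ + cos ϕ cos δ sin h₀ = 1.8427×-0.84619×-0.16677 + 0.53288×0.98600×0.96326 = 0.260040 + 0.506116 = 0.766156.
Q̄ = (S_0/π) × [bracket] = (589/π) × 0.766156 = 143.6 W/m².

Q̄ ≈ 144 W/m²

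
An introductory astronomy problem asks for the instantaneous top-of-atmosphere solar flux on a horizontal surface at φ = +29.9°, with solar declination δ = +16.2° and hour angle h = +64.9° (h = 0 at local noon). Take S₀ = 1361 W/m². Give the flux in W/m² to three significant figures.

670 W/m²

cos θ_z = sin φ sin δ + cos φ cos δ cos h = 0.139074 + 0.353136 = 0.492210.
Flux = S₀ · cos θ_z = 1361 × 0.492210 = 669.9 W/m².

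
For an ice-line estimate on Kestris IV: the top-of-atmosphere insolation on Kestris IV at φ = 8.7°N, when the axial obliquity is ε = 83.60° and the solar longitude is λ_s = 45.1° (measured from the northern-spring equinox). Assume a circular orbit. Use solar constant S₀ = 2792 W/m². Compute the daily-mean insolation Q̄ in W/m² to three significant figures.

Solar declination: sin δ = sin ε · sin λ_s = sin 83.60° × sin 45.1° = 0.70393, so δ = +44.743°.
cos H₀ = −tan(+8.7°) tan(+44.743°) = -0.1517, H₀ = 1.7230 rad.
Bracket: H₀ sin φ sin δ + cos φ cos δ sin H₀ = 1.7230×0.15126×0.70393 + 0.98849×0.71027×0.98843 = 0.183459 + 0.693972 = 0.877431.
Q̄ = (S₀/π) × [bracket] = (2792/π) × 0.877431 = 779.8 W/m².

Q̄ ≈ 780 W/m²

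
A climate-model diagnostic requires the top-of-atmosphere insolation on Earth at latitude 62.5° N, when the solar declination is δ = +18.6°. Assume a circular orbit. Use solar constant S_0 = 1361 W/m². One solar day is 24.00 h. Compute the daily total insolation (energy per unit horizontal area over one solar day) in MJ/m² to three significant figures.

36.6 MJ/m²

cos h₀ = −tan(+62.5°) tan(+18.600°) = -0.6465, h₀ = 2.2738 rad.
Bracket: h₀ sin ϕ sin δ + cos ϕ cos δ sin h₀ = 2.2738×0.88701×0.31896 + 0.46175×0.94777×0.76293 = 0.643305 + 0.333883 = 0.977188.
Q̄ = (S_0/π) × [bracket] = (1361/π) × 0.977188 = 423.34 W/m².
Daily total = Q̄ × 24.00 h × 3600 s/h = 423.34 × 24.00 × 3600 / 10⁶ = 36.58 MJ/m².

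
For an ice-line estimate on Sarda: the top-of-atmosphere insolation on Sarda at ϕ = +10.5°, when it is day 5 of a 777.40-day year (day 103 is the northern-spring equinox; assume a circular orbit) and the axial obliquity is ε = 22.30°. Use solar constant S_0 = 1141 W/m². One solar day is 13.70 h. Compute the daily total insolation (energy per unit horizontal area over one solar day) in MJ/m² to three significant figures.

15.6 MJ/m²

Solar longitude: L_s = 360° × (5 − 103)/777.40 = -45.382°, i.e. -45.382° + 360° = 314.618°.
sin δ = sin 22.30° × sin 314.618° = -0.27010, so δ = -15.670°.
cos h₀ = −tan(+10.5°) tan(-15.670°) = 0.0520, h₀ = 1.5188 rad.
Bracket: h₀ sin ϕ sin δ + cos ϕ cos δ sin h₀ = 1.5188×0.18224×-0.27010 + 0.98325×0.96283×0.99865 = -0.074760 + 0.945425 = 0.870665.
Q̄ = (S_0/π) × [bracket] = (1141/π) × 0.870665 = 316.22 W/m².
Daily total = Q̄ × 13.70 h × 3600 s/h = 316.22 × 13.70 × 3600 / 10⁶ = 15.60 MJ/m².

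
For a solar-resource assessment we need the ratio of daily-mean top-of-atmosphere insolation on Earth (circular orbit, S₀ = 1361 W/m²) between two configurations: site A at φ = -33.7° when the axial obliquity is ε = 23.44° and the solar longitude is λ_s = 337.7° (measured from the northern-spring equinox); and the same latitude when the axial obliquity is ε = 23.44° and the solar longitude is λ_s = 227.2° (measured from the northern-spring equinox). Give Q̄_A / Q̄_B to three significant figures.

Q̄_A / Q̄_B ≈ 0.898

— Configuration A (φ=-33.7°):
Solar declination: sin δ = sin ε · sin λ_s = sin 23.44° × sin 337.7° = -0.15094, so δ = -8.682°.
cos H₀ = −tan(-33.7°) tan(-8.682°) = -0.1018, H₀ = 1.6728 rad.
Bracket: H₀ sin φ sin δ + cos φ cos δ sin H₀ = 1.6728×-0.55484×-0.15094 + 0.83195×0.98854×0.99480 = 0.140093 + 0.818139 = 0.958232.
Q̄ = (S₀/π) × [bracket] = (1361/π) × 0.958232 = 415.13 W/m².
— Configuration B (φ=-33.7°):
Solar declination: sin δ = sin ε · sin λ_s = sin 23.44° × sin 227.2° = -0.29187, so δ = -16.970°.
cos H₀ = −tan(-33.7°) tan(-16.970°) = -0.2035, H₀ = 1.7757 rad.
Bracket: H₀ sin φ sin δ + cos φ cos δ sin H₀ = 1.7757×-0.55484×-0.29187 + 0.83195×0.95646×0.97907 = 0.287559 + 0.779072 = 1.066631.
Q̄ = (S₀/π) × [bracket] = (1361/π) × 1.066631 = 462.09 W/m².
Ratio Q̄_A / Q̄_B = 415.13 / 462.09 = 0.8984.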